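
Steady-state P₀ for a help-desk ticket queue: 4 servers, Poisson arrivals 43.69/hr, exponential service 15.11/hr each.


a = λ/μ = 43.69/15.11 = 2.8915; ρ = a/c = 0.7229
Σ_{k=0}^{3} a^k/k! (terms k=0..3) = 1.00000 + 2.89146 + 4.18028 + 4.02904 = 12.10078
Tail: a^4/(4!(1−ρ)) = 69.89890/(24·0.2771) = 10.50918
P₀ = 1/(12.10078 + 10.50918) = 1/22.60996 = 0.044228

Final: 0.044228


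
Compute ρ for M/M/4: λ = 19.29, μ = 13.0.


ρ = λ/(cμ) = 19.29/(4·13.0) = 19.29/52.00 = 0.3710

Final: 0.3710


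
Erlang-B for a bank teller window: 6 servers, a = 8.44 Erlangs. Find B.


B(c,a) = (a^c/c!) / Σ_{k=0}^{c} a^k/k!
a^6/6! = 502.021345
Σ terms (k=0..6): 1.00000 + 8.44000 + 35.61680 + 100.20193 + 211.42607 + 356.88721 + 502.02135 = 1215.593362
B = 502.021345/1215.593362 = 0.412985

Final: 0.412985


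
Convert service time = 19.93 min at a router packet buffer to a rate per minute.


μ = 1/(service time) in consistent units.
1 minute = 1 min, so μ = 1/19.93 = 0.05018 per minute

Final: 0.05018 /min


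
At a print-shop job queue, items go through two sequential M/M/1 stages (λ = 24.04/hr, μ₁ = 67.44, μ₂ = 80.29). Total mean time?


Each node sees arrival rate λ = 24.04/hr (tandem ⇒ throughput preserved).
W₁ = 1/(μ₁−λ) = 1/(67.44−24.04) = 0.02304 hr
W₂ = 1/(μ₂−λ) = 1/(80.29−24.04) = 0.01778 hr
W_total = W₁ + W₂ = 0.02304 + 0.01778 = 0.04082 hr

Final: 0.04082 hr


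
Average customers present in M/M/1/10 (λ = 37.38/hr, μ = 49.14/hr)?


ρ = 37.38/49.14 = 0.7607
L = ρ[1 − (K+1)ρ^K + Kρ^(K+1)] / [(1−ρ)(1−ρ^(K+1))]
Numerator: 0.7607·(1 − 11·0.064870 + 10·0.049345) = 0.593247
Denominator: (0.2393)·(0.950655) = 0.227507
L = 0.593247/0.227507 = 2.6076

Final: 2.6076


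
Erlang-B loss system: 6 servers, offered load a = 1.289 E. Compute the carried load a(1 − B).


B(6,1.289) = 0.001756 (Erlang-B)
Carried load = a(1 − B) = 1.289·(1 − 0.001756) = 1.289·0.998244 = 1.2867 E

Final: 1.2867 Erlangs


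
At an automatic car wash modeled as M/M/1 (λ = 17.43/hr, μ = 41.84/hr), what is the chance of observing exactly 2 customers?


ρ = 17.43/41.84 = 0.4166
P_n = (1−ρ)·ρ^n = (1 − 0.4166)·0.4166^2 = 0.5834·0.173545 = 0.101248

Final: 0.101248


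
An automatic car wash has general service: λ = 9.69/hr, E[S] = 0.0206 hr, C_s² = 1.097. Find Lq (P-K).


ρ = λ·E[S] = 9.69·0.0206 = 0.1996
Lq = ρ²(1+C_s²)/(2(1−ρ)) = 0.03985·(1+1.097)/(2·0.8004)
= 0.03985·2.0970/1.6008 = 0.05220

Final: 0.05220


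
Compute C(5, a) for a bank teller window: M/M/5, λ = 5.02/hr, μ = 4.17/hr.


a = λ/μ = 1.2038; ρ = a/5 = 0.2408
P₀ = 0.299897 (from M/M/c formula)
C(c,a) = [a^c/(c!(1−ρ))]·P₀ = [2.52836/(120·0.7592)]·0.299897
= 0.02775·0.299897 = 0.008323

Final: 0.008323


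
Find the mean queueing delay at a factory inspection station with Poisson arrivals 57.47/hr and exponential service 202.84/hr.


ρ = 57.47/202.84 = 0.2833
Wq = ρ/(μ−λ) = 0.2833/(202.84 − 57.47) = 0.2833/145.37 = 0.001949 hr

Final: 0.001949 hr


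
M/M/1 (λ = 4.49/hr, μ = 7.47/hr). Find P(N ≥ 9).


ρ = 4.49/7.47 = 0.6011
P(N ≥ n) = ρ^n = 0.6011^9 = 0.010241

Final: 0.010241


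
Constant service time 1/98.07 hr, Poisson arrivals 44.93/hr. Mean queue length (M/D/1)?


ρ = 44.93/98.07 = 0.4581
M/D/1: Lq = ρ²/(2(1−ρ)) = 0.2099/(2·0.5419) = 0.19368

Final: 0.19368


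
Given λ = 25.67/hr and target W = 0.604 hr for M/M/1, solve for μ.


W = 1/(μ−λ) ⇒ μ − λ = 1/W = 1/0.604 = 1.6556
μ = λ + 1/W = 25.67 + 1.6556 = 27.3256 per hr

Final: 27.3256 /hr


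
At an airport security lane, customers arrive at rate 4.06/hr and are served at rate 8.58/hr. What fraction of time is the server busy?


ρ = λ/μ = 4.06/8.58 = 0.4732

Final: 0.4732


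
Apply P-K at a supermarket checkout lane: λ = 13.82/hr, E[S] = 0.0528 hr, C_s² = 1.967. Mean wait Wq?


ρ = λ·E[S] = 13.82·0.0528 = 0.7297
E[S²] = E[S]²(1+C_s²) = 0.0528²·(1+1.967) = 0.008272
Wq = λ·E[S²]/(2(1−ρ)) = 13.82·0.008272/(2·0.2703) = 0.21145 hr

Final: 0.21145 hr


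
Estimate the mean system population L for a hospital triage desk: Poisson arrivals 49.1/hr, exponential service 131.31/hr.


ρ = λ/μ = 49.1/131.31 = 0.3739
L = ρ/(1−ρ) = 0.3739/(1 − 0.3739) = 0.3739/0.6261 = 0.5973

Final: 0.5973


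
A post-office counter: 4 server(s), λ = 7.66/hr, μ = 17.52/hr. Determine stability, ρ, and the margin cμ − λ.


Total capacity cμ = 4·17.52 = 70.08/hr
ρ = λ/(cμ) = 7.66/70.08 = 0.1093
Stable ⇔ ρ < 1: YES
Spare capacity = cμ − λ = 70.08 − 7.66 = 62.42/hr

Final: ρ = 0.1093; stable; margin = 62.42/hr


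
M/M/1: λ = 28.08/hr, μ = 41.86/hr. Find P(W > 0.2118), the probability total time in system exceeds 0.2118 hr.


W ~ Exponential(μ−λ) for M/M/1.
μ − λ = 41.86 − 28.08 = 13.7800
P(W > t) = e^{−(μ−λ)t} = e^{−2.9186} = 0.054009

Final: 0.054009


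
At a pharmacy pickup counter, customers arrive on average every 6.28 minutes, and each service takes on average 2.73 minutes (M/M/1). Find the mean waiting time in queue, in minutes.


λ = 60/6.28 = 9.5541 /hr
μ = 60/2.73 = 21.9780 /hr
ρ = λ/μ = 9.5541/21.9780 = 0.4347
Wq = ρ/(μ−λ) = 0.4347/(21.9780−9.5541) = 0.03499 hr
In minutes: 0.03499·60 = 2.099 min

Final: 2.099 min


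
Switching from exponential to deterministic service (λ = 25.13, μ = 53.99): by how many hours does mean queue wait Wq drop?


ρ = 25.13/53.99 = 0.4655
Wq(M/M/1) = ρ/(μ−λ) = 0.4655/28.86 = 0.01613 hr
Wq(M/D/1) = ρ/(2(μ−λ)) = 0.008064 hr
Savings = 0.01613 − 0.008064 = 0.008064 hr

Final: 0.008064 hr


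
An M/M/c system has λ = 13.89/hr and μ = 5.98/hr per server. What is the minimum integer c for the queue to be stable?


Stability requires cμ > λ ⇔ c > λ/μ.
λ/μ = 13.89/5.98 = 2.3227
Minimum integer c = ⌊2.3227⌋ + 1 = 3
Check: 3·5.98 = 17.94 > 13.89, while 2·5.98 = 11.96 ≤ 13.89

Final: 3 servers


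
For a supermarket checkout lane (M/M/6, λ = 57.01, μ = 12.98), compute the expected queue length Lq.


a = λ/μ = 4.3921; ρ = a/6 = 0.7320
P₀ = 0.010472
Lq = P₀·a^c·ρ / (c!·(1−ρ)²) = 0.010472·7178.90310·0.7320/(720·0.07181)
= 1.06436

Final: 1.06436


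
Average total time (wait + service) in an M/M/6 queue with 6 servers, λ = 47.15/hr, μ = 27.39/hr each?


a = 1.7214; ρ = 0.2869; P₀ = 0.178705
Lq = P₀·a^c·ρ/(c!(1−ρ)²) = 0.003644
Wq = Lq/λ = 0.003644/47.15 = 0.00007729 hr
W = Wq + 1/μ = 0.00007729 + 0.03651 = 0.03659 hr

Final: 0.03659 hr


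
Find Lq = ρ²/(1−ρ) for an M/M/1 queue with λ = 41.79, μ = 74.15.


ρ = 41.79/74.15 = 0.5636
Lq = ρ²/(1−ρ) = 0.3176/0.4364 = 0.7278

Final: 0.7278


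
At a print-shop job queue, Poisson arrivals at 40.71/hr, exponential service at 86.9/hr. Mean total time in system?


W = 1/(μ−λ) = 1/(86.9 − 40.71) = 1/46.19 = 0.02165 hr

Final: 0.02165 hr


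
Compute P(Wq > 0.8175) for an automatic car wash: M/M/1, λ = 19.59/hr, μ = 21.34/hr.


ρ = 19.59/21.34 = 0.9180
P(Wq > t) = ρ·e^{−(μ−λ)t} = 0.9180·e^{−1.4306}
= 0.9180·0.239159 = 0.219547

Final: 0.219547


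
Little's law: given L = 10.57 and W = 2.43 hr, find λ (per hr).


λ = L/W = 10.57/2.43 = 4.3498 /hr

Final: 4.3498 /hr


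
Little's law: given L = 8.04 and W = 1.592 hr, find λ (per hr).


λ = L/W = 8.04/1.592 = 5.0503 /hr

Final: 5.0503 /hr


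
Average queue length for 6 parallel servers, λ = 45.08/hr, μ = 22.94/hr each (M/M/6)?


a = λ/μ = 1.9651; ρ = a/6 = 0.3275
P₀ = 0.139952
Lq = P₀·a^c·ρ / (c!·(1−ρ)²) = 0.139952·57.58945·0.3275/(720·0.45223)
= 0.008107

Final: 0.008107


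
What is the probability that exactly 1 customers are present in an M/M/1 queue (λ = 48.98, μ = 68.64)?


ρ = 48.98/68.64 = 0.7136
P_n = (1−ρ)·ρ^n = (1 − 0.7136)·0.7136^1 = 0.2864·0.713578 = 0.204384

Final: 0.204384


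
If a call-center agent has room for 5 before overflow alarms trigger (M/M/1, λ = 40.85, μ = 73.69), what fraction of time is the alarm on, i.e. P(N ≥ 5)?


ρ = 40.85/73.69 = 0.5543
P(N ≥ n) = ρ^n = 0.5543^5 = 0.052350

Final: 0.052350


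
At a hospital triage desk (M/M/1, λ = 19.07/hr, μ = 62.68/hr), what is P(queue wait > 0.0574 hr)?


ρ = 19.07/62.68 = 0.3042
P(Wq > t) = ρ·e^{−(μ−λ)t} = 0.3042·e^{−2.5032}
= 0.3042·0.081822 = 0.024894

Final: 0.024894


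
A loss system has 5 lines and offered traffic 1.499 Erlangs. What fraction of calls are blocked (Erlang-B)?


B(c,a) = (a^c/c!) / Σ_{k=0}^{c} a^k/k!
a^5/5! = 0.063071
Σ terms (k=0..5): 1.00000 + 1.49900 + 1.12350 + 0.56138 + 0.21038 + 0.06307 = 4.457322
B = 0.063071/4.457322 = 0.014150

Final: 0.014150


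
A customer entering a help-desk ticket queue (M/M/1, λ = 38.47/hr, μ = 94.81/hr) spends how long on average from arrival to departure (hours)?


W = 1/(μ−λ) = 1/(94.81 − 38.47) = 1/56.34 = 0.01775 hr

Final: 0.01775 hr


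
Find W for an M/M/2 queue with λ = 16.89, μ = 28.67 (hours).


a = 0.5891; ρ = 0.2946; P₀ = 0.544928
Lq = P₀·a^c·ρ/(c!(1−ρ)²) = 0.05597
Wq = Lq/λ = 0.05597/16.89 = 0.003314 hr
W = Wq + 1/μ = 0.003314 + 0.03488 = 0.03819 hr

Final: 0.03819 hr


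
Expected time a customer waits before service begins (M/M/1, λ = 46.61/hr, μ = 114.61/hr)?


ρ = 46.61/114.61 = 0.4067
Wq = ρ/(μ−λ) = 0.4067/(114.61 − 46.61) = 0.4067/68.00 = 0.005981 hr

Final: 0.005981 hr


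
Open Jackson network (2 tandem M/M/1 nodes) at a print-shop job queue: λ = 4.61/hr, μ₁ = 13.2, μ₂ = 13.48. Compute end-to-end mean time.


Each node sees arrival rate λ = 4.61/hr (tandem ⇒ throughput preserved).
W₁ = 1/(μ₁−λ) = 1/(13.2−4.61) = 0.11641 hr
W₂ = 1/(μ₂−λ) = 1/(13.48−4.61) = 0.11274 hr
W_total = W₁ + W₂ = 0.11641 + 0.11274 = 0.22915 hr

Final: 0.22915 hr


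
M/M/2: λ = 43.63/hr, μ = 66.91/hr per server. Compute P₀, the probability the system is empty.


a = λ/μ = 43.63/66.91 = 0.6521; ρ = a/c = 0.3260
Σ_{k=0}^{1} a^k/k! (terms k=0..1) = 1.00000 + 0.65207 = 1.65207
Tail: a^2/(2!(1−ρ)) = 0.42520/(2·0.6740) = 0.31544
P₀ = 1/(1.65207 + 0.31544) = 1/1.96751 = 0.508256

Final: 0.508256


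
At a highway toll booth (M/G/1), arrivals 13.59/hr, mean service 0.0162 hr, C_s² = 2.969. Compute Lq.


ρ = λ·E[S] = 13.59·0.0162 = 0.2202
Lq = ρ²(1+C_s²)/(2(1−ρ)) = 0.04847·(1+2.969)/(2·0.7798)
= 0.04847·3.9690/1.5597 = 0.12334

Final: 0.12334


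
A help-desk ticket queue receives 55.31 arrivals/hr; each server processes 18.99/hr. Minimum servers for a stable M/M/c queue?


Stability requires cμ > λ ⇔ c > λ/μ.
λ/μ = 55.31/18.99 = 2.9126
Minimum integer c = ⌊2.9126⌋ + 1 = 3
Check: 3·18.99 = 56.97 > 55.31, while 2·18.99 = 37.98 ≤ 55.31

Final: 3 servers


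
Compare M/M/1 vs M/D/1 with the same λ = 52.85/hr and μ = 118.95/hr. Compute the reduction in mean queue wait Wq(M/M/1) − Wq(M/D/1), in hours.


ρ = 52.85/118.95 = 0.4443
Wq(M/M/1) = ρ/(μ−λ) = 0.4443/66.10 = 0.006722 hr
Wq(M/D/1) = ρ/(2(μ−λ)) = 0.003361 hr
Savings = 0.006722 − 0.003361 = 0.003361 hr

Final: 0.003361 hr


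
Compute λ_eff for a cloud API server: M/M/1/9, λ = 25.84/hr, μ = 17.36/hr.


ρ = 1.4885; P_K = (1−ρ)ρ^9/(1−ρ^10) = 0.334438
λ_eff = λ(1 − P_K) = 25.84·(1 − 0.334438) = 25.84·0.665562 = 17.1981 /hr

Final: 17.1981 /hr


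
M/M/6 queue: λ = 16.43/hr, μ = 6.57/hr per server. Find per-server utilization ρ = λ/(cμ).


ρ = λ/(cμ) = 16.43/(6·6.57) = 16.43/39.42 = 0.4168

Final: 0.4168


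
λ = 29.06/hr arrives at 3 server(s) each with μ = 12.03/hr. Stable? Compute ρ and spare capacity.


Total capacity cμ = 3·12.03 = 36.09/hr
ρ = λ/(cμ) = 29.06/36.09 = 0.8052
Stable ⇔ ρ < 1: YES
Spare capacity = cμ − λ = 36.09 − 29.06 = 7.03/hr

Final: ρ = 0.8052; stable; margin = 7.03/hr


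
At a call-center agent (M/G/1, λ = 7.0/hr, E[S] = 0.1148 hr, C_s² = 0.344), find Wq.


ρ = λ·E[S] = 7.0·0.1148 = 0.8036
E[S²] = E[S]²(1+C_s²) = 0.1148²·(1+0.344) = 0.017713
Wq = λ·E[S²]/(2(1−ρ)) = 7.0·0.017713/(2·0.1964) = 0.31565 hr

Final: 0.31565 hr


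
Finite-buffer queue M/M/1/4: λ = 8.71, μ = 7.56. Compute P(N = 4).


ρ = λ/μ = 8.71/7.56 = 1.1521
P_K = (1−ρ)ρ^K/(1−ρ^(K+1)) = (-0.1521·1.761917)/(1 − 2.029933)
= -0.268016/-1.029933 = 0.260227

Final: 0.260227


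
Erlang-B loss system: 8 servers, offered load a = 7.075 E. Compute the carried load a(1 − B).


B(8,7.075) = 0.183135 (Erlang-B)
Carried load = a(1 − B) = 7.075·(1 − 0.183135) = 7.075·0.816865 = 5.7793 E

Final: 5.7793 Erlangs


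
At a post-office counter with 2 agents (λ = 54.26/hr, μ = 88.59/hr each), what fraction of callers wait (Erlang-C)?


a = λ/μ = 0.6125; ρ = a/2 = 0.3062
P₀ = 0.531110 (from M/M/c formula)
C(c,a) = [a^c/(c!(1−ρ))]·P₀ = [0.37514/(2·0.6938)]·0.531110
= 0.27037·0.531110 = 0.143594

Final: 0.143594


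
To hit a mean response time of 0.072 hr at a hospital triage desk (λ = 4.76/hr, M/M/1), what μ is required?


W = 1/(μ−λ) ⇒ μ − λ = 1/W = 1/0.072 = 13.8889
μ = λ + 1/W = 4.76 + 13.8889 = 18.6489 per hr

Final: 18.6489 /hr


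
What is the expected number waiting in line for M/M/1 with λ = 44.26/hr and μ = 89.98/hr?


ρ = 44.26/89.98 = 0.4919
Lq = ρ²/(1−ρ) = 0.2420/0.5081 = 0.4762

Final: 0.4762


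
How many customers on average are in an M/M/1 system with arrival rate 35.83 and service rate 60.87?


ρ = λ/μ = 35.83/60.87 = 0.5886
L = ρ/(1−ρ) = 0.5886/(1 − 0.5886) = 0.5886/0.4114 = 1.4309

Final: 1.4309


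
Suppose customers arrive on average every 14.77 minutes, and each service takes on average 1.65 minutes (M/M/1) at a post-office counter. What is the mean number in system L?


λ = 60/14.77 = 4.0623 /hr
μ = 60/1.65 = 36.3636 /hr
ρ = λ/μ = 4.0623/36.3636 = 0.1117
L = ρ/(1−ρ) = 0.1117/0.8883 = 0.1258

Final: 0.1258


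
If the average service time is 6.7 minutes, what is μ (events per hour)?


μ = 1/(service time) in consistent units.
1 hour = 60 min, so μ = 60/6.7 = 8.9552 per hour

Final: 8.9552 /hr


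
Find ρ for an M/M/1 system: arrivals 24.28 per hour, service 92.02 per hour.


ρ = λ/μ = 24.28/92.02 = 0.2639

Final: 0.2639


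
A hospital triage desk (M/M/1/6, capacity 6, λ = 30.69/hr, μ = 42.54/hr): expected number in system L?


ρ = 30.69/42.54 = 0.7214
L = ρ[1 − (K+1)ρ^K + Kρ^(K+1)] / [(1−ρ)(1−ρ^(K+1))]
Numerator: 0.7214·(1 − 7·0.140993 + 6·0.101718) = 0.449714
Denominator: (0.2786)·(0.898282) = 0.250227
L = 0.449714/0.250227 = 1.7972

Final: 1.7972


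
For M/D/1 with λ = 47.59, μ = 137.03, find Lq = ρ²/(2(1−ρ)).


ρ = 47.59/137.03 = 0.3473
M/D/1: Lq = ρ²/(2(1−ρ)) = 0.1206/(2·0.6527) = 0.09240

Final: 0.09240


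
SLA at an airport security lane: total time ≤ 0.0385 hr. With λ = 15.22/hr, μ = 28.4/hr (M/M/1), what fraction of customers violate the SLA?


W ~ Exponential(μ−λ) for M/M/1.
μ − λ = 28.4 − 15.22 = 13.1800
P(W > t) = e^{−(μ−λ)t} = e^{−0.5074} = 0.602041

Final: 0.602041


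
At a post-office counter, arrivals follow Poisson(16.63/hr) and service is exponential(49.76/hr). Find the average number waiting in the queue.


ρ = 16.63/49.76 = 0.3342
Lq = ρ²/(1−ρ) = 0.1117/0.6658 = 0.1678

Final: 0.1678


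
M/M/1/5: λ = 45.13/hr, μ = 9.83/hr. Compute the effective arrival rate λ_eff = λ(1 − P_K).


ρ = 4.5910; P_K = (1−ρ)ρ^5/(1−ρ^6) = 0.782268
λ_eff = λ(1 − P_K) = 45.13·(1 − 0.782268) = 45.13·0.217732 = 9.8262 /hr

Final: 9.8262 /hr


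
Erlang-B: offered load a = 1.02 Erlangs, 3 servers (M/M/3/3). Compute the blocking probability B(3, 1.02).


B(c,a) = (a^c/c!) / Σ_{k=0}^{c} a^k/k!
a^3/3! = 0.176868
Σ terms (k=0..3): 1.00000 + 1.02000 + 0.52020 + 0.17687 = 2.717068
B = 0.176868/2.717068 = 0.065095

Final: 0.065095


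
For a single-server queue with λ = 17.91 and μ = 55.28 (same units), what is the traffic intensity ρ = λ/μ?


ρ = λ/μ = 17.91/55.28 = 0.3240

Final: 0.3240


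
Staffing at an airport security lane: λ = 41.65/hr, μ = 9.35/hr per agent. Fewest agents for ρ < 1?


Stability requires cμ > λ ⇔ c > λ/μ.
λ/μ = 41.65/9.35 = 4.4545
Minimum integer c = ⌊4.4545⌋ + 1 = 5
Check: 5·9.35 = 46.75 > 41.65, while 4·9.35 = 37.40 ≤ 41.65

Final: 5 servers


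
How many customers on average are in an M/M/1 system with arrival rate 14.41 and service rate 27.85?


ρ = λ/μ = 14.41/27.85 = 0.5174
L = ρ/(1−ρ) = 0.5174/(1 − 0.5174) = 0.5174/0.4826 = 1.0722

Final: 1.0722


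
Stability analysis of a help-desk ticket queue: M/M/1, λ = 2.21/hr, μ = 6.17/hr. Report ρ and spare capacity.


Total capacity cμ = 1·6.17 = 6.17/hr
ρ = λ/(cμ) = 2.21/6.17 = 0.3582
Stable ⇔ ρ < 1: YES
Spare capacity = cμ − λ = 6.17 − 2.21 = 3.96/hr

Final: ρ = 0.3582; stable; margin = 3.96/hr


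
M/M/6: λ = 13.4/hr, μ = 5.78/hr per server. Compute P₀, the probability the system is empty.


a = λ/μ = 13.4/5.78 = 2.3183; ρ = a/c = 0.3864
Σ_{k=0}^{5} a^k/k! (terms k=0..5) = 1.00000 + 2.31834 + 2.68735 + 2.07673 + 1.20364 + 0.55809 = 9.84414
Tail: a^6/(6!(1−ρ)) = 155.26078/(720·0.6136) = 0.35143
P₀ = 1/(9.84414 + 0.35143) = 1/10.19557 = 0.098082

Final: 0.098082


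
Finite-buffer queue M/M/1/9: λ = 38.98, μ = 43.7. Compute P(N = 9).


ρ = λ/μ = 38.98/43.7 = 0.8920
P_K = (1−ρ)ρ^K/(1−ρ^(K+1)) = (0.1080·0.357473)/(1 − 0.318863)
= 0.038610/0.681137 = 0.056685

Final: 0.056685


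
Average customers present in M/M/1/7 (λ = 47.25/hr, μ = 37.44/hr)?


ρ = 47.25/37.44 = 1.2620
L = ρ[1 − (K+1)ρ^K + Kρ^(K+1)] / [(1−ρ)(1−ρ^(K+1))]
Numerator: 1.2620·(1 − 8·5.098728 + 7·6.434692) = 6.629419
Denominator: (-0.2620)·(-5.434692) = 1.423994
L = 6.629419/1.423994 = 4.6555

Final: 4.6555


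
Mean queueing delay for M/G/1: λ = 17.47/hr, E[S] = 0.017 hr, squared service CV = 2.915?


ρ = λ·E[S] = 17.47·0.017 = 0.2970
E[S²] = E[S]²(1+C_s²) = 0.017²·(1+2.915) = 0.001131
Wq = λ·E[S²]/(2(1−ρ)) = 17.47·0.001131/(2·0.7030) = 0.01406 hr

Final: 0.01406 hr


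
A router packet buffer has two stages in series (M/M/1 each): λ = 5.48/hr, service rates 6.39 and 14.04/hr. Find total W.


Each node sees arrival rate λ = 5.48/hr (tandem ⇒ throughput preserved).
W₁ = 1/(μ₁−λ) = 1/(6.39−5.48) = 1.09890 hr
W₂ = 1/(μ₂−λ) = 1/(14.04−5.48) = 0.11682 hr
W_total = W₁ + W₂ = 1.09890 + 0.11682 = 1.21572 hr

Final: 1.21572 hr


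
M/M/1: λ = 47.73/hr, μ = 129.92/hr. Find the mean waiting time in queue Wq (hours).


ρ = 47.73/129.92 = 0.3674
Wq = ρ/(μ−λ) = 0.3674/(129.92 − 47.73) = 0.3674/82.19 = 0.004470 hr

Final: 0.004470 hr


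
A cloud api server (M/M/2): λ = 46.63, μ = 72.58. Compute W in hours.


a = 0.6425; ρ = 0.3212; P₀ = 0.513739
Lq = P₀·a^c·ρ/(c!(1−ρ)²) = 0.07392
Wq = Lq/λ = 0.07392/46.63 = 0.001585 hr
W = Wq + 1/μ = 0.001585 + 0.01378 = 0.01536 hr

Final: 0.01536 hr


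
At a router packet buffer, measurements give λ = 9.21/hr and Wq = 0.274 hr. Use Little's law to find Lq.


Lq = λWq = 9.21·0.274 = 2.5235

Final: 2.5235


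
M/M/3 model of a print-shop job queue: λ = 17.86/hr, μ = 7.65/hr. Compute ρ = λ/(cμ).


ρ = λ/(cμ) = 17.86/(3·7.65) = 17.86/22.95 = 0.7782

Final: 0.7782


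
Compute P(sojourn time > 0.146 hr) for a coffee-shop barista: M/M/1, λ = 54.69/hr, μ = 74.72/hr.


W ~ Exponential(μ−λ) for M/M/1.
μ − λ = 74.72 − 54.69 = 20.0300
P(W > t) = e^{−(μ−λ)t} = e^{−2.9244} = 0.053698

Final: 0.053698


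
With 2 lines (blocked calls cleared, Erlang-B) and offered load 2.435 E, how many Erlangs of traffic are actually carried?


B(2,2.435) = 0.463249 (Erlang-B)
Carried load = a(1 − B) = 2.435·(1 − 0.463249) = 2.435·0.536751 = 1.3070 E

Final: 1.3070 Erlangs


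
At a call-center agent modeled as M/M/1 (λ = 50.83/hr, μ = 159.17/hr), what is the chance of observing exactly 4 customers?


ρ = 50.83/159.17 = 0.3193
P_n = (1−ρ)·ρ^n = (1 − 0.3193)·0.3193^4 = 0.6807·0.010400 = 0.007079

Final: 0.007079


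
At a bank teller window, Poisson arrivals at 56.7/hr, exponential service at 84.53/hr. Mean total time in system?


W = 1/(μ−λ) = 1/(84.53 − 56.7) = 1/27.83 = 0.03593 hr

Final: 0.03593 hr


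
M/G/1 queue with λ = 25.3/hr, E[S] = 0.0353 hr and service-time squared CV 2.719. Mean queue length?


ρ = λ·E[S] = 25.3·0.0353 = 0.8931
Lq = ρ²(1+C_s²)/(2(1−ρ)) = 0.7976·(1+2.719)/(2·0.1069)
= 0.7976·3.7190/0.2138 = 13.87293

Final: 13.87293


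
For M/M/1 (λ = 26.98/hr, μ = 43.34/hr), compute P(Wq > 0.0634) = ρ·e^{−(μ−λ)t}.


ρ = 26.98/43.34 = 0.6225
P(Wq > t) = ρ·e^{−(μ−λ)t} = 0.6225·e^{−1.0372}
= 0.6225·0.354437 = 0.220644

Final: 0.220644


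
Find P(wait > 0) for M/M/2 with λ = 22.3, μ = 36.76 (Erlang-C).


a = λ/μ = 0.6066; ρ = a/2 = 0.3033
P₀ = 0.534544 (from M/M/c formula)
C(c,a) = [a^c/(c!(1−ρ))]·P₀ = [0.36801/(2·0.6967)]·0.534544
= 0.26412·0.534544 = 0.141182

Final: 0.141182


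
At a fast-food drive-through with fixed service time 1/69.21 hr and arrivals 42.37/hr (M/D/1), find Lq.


ρ = 42.37/69.21 = 0.6122
M/D/1: Lq = ρ²/(2(1−ρ)) = 0.3748/(2·0.3878) = 0.48321

Final: 0.48321


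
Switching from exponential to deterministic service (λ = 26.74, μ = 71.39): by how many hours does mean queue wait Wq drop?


ρ = 26.74/71.39 = 0.3746
Wq(M/M/1) = ρ/(μ−λ) = 0.3746/44.65 = 0.008389 hr
Wq(M/D/1) = ρ/(2(μ−λ)) = 0.004194 hr
Savings = 0.008389 − 0.004194 = 0.004194 hr

Final: 0.004194 hr


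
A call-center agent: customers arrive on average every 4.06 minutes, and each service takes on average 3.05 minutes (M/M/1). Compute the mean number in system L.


λ = 60/4.06 = 14.7783 /hr
μ = 60/3.05 = 19.6721 /hr
ρ = λ/μ = 14.7783/19.6721 = 0.7512
L = ρ/(1−ρ) = 0.7512/0.2488 = 3.0198

Final: 3.0198


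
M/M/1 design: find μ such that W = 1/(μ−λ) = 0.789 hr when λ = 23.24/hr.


W = 1/(μ−λ) ⇒ μ − λ = 1/W = 1/0.789 = 1.2674
μ = λ + 1/W = 23.24 + 1.2674 = 24.5074 per hr

Final: 24.5074 /hr


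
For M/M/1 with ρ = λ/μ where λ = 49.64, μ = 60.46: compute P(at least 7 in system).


ρ = 49.64/60.46 = 0.8210
P(N ≥ n) = ρ^n = 0.8210^7 = 0.251504

Final: 0.251504


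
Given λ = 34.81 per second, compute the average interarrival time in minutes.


Mean interarrival time = 1/λ = 1/34.81 second = 0.02873 second
In minutes: 0.02873 × 0.0166667 = 0.0004788 min

Final: 0.0004788 min


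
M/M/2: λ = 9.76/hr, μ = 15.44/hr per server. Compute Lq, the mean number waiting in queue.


a = λ/μ = 0.6321; ρ = a/2 = 0.3161
P₀ = 0.519685
Lq = P₀·a^c·ρ / (c!·(1−ρ)²) = 0.519685·0.39958·0.3161/(2·0.46777)
= 0.07015

Final: 0.07015


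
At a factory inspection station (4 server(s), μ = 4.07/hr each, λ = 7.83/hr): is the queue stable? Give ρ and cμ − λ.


Total capacity cμ = 4·4.07 = 16.28/hr
ρ = λ/(cμ) = 7.83/16.28 = 0.4810
Stable ⇔ ρ < 1: YES
Spare capacity = cμ − λ = 16.28 − 7.83 = 8.45/hr

Final: ρ = 0.4810; stable; margin = 8.45/hr


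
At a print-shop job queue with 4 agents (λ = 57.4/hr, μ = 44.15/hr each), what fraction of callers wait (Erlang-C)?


a = λ/μ = 1.3001; ρ = a/4 = 0.3250
P₀ = 0.271157 (from M/M/c formula)
C(c,a) = [a^c/(c!(1−ρ))]·P₀ = [2.85710/(24·0.6750)]·0.271157
= 0.17637·0.271157 = 0.047824

Final: 0.047824


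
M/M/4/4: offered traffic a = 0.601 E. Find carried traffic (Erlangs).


B(4,0.601) = 0.002982 (Erlang-B)
Carried load = a(1 − B) = 0.601·(1 − 0.002982) = 0.601·0.997018 = 0.5992 E

Final: 0.5992 Erlangs


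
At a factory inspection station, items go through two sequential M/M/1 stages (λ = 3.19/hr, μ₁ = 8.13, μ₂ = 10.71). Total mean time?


Each node sees arrival rate λ = 3.19/hr (tandem ⇒ throughput preserved).
W₁ = 1/(μ₁−λ) = 1/(8.13−3.19) = 0.20243 hr
W₂ = 1/(μ₂−λ) = 1/(10.71−3.19) = 0.13298 hr
W_total = W₁ + W₂ = 0.20243 + 0.13298 = 0.33541 hr

Final: 0.33541 hr


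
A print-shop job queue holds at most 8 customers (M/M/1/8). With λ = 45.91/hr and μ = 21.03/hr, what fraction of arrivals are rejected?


ρ = λ/μ = 45.91/21.03 = 2.1831
P_K = (1−ρ)ρ^K/(1−ρ^(K+1)) = (-1.1831·515.874618)/(1 − 1126.191333)
= -610.316715/-1125.191333 = 0.542411

Final: 0.542411


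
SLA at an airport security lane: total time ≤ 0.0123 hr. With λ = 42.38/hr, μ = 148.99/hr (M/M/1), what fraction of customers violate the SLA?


W ~ Exponential(μ−λ) for M/M/1.
μ − λ = 148.99 − 42.38 = 106.6100
P(W > t) = e^{−(μ−λ)t} = e^{−1.3113} = 0.269469

Final: 0.269469


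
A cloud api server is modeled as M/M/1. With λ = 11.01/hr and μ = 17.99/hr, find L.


ρ = λ/μ = 11.01/17.99 = 0.6120
L = ρ/(1−ρ) = 0.6120/(1 − 0.6120) = 0.6120/0.3880 = 1.5774

Final: 1.5774


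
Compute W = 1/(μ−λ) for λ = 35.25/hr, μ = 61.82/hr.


W = 1/(μ−λ) = 1/(61.82 − 35.25) = 1/26.57 = 0.03764 hr

Final: 0.03764 hr


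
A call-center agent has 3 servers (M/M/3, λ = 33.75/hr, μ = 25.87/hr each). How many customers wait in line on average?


a = λ/μ = 1.3046; ρ = a/3 = 0.4349
P₀ = 0.262438
Lq = P₀·a^c·ρ / (c!·(1−ρ)²) = 0.262438·2.22040·0.4349/(6·0.31938)
= 0.13224

Final: 0.13224


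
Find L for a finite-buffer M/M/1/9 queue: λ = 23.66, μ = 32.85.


ρ = 23.66/32.85 = 0.7202
L = ρ[1 − (K+1)ρ^K + Kρ^(K+1)] / [(1−ρ)(1−ρ^(K+1))]
Numerator: 0.7202·(1 − 10·0.052157 + 9·0.037566) = 0.588094
Denominator: (0.2798)·(0.962434) = 0.269247
L = 0.588094/0.269247 = 2.1842

Final: 2.1842


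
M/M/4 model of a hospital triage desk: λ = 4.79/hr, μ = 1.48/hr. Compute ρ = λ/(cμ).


ρ = λ/(cμ) = 4.79/(4·1.48) = 4.79/5.92 = 0.8091

Final: 0.8091


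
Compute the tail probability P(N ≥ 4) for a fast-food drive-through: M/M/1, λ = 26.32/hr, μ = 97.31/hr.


ρ = 26.32/97.31 = 0.2705
P(N ≥ n) = ρ^n = 0.2705^4 = 0.005352

Final: 0.005352


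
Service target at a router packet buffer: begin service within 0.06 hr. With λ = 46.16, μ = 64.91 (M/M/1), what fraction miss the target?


ρ = 46.16/64.91 = 0.7111
P(Wq > t) = ρ·e^{−(μ−λ)t} = 0.7111·e^{−1.1250}
= 0.7111·0.324652 = 0.230873

Final: 0.230873


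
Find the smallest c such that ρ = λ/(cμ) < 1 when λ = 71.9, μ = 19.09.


Stability requires cμ > λ ⇔ c > λ/μ.
λ/μ = 71.9/19.09 = 3.7664
Minimum integer c = ⌊3.7664⌋ + 1 = 4
Check: 4·19.09 = 76.36 > 71.9, while 3·19.09 = 57.27 ≤ 71.9

Final: 4 servers


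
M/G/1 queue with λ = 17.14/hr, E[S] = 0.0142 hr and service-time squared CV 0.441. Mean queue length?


ρ = λ·E[S] = 17.14·0.0142 = 0.2434
Lq = ρ²(1+C_s²)/(2(1−ρ)) = 0.05924·(1+0.441)/(2·0.7566)
= 0.05924·1.4410/1.5132 = 0.05641

Final: 0.05641


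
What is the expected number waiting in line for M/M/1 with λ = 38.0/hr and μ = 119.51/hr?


ρ = 38.0/119.51 = 0.3180
Lq = ρ²/(1−ρ) = 0.1011/0.6820 = 0.1482

Final: 0.1482


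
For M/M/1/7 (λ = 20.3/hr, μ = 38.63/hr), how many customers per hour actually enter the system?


ρ = 0.5255; P_K = (1−ρ)ρ^7/(1−ρ^8) = 0.005282
λ_eff = λ(1 − P_K) = 20.3·(1 − 0.005282) = 20.3·0.994718 = 20.1928 /hr

Final: 20.1928 /hr


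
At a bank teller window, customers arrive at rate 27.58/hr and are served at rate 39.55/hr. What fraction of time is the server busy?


ρ = λ/μ = 27.58/39.55 = 0.6973

Final: 0.6973


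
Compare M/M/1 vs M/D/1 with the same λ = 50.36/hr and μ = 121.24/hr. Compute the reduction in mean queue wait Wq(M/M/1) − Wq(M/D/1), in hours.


ρ = 50.36/121.24 = 0.4154
Wq(M/M/1) = ρ/(μ−λ) = 0.4154/70.88 = 0.005860 hr
Wq(M/D/1) = ρ/(2(μ−λ)) = 0.002930 hr
Savings = 0.005860 − 0.002930 = 0.002930 hr

Final: 0.002930 hr


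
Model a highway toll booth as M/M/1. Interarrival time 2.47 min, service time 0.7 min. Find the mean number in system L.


λ = 60/2.47 = 24.2915 /hr
μ = 60/0.7 = 85.7143 /hr
ρ = λ/μ = 24.2915/85.7143 = 0.2834
L = ρ/(1−ρ) = 0.2834/0.7166 = 0.3955

Final: 0.3955


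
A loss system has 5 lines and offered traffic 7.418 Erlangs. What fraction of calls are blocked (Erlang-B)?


B(c,a) = (a^c/c!) / Σ_{k=0}^{c} a^k/k!
a^5/5! = 187.177180
Σ terms (k=0..5): 1.00000 + 7.41800 + 27.51336 + 68.03137 + 126.16418 + 187.17718 = 417.304096
B = 187.177180/417.304096 = 0.448539

Final: 0.448539


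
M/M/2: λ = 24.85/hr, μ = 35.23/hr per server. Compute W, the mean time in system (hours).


a = 0.7054; ρ = 0.3527; P₀ = 0.478544
Lq = P₀·a^c·ρ/(c!(1−ρ)²) = 0.10020
Wq = Lq/λ = 0.10020/24.85 = 0.004032 hr
W = Wq + 1/μ = 0.004032 + 0.02838 = 0.03242 hr

Final: 0.03242 hr


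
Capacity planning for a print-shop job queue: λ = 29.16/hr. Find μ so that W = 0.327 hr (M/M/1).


W = 1/(μ−λ) ⇒ μ − λ = 1/W = 1/0.327 = 3.0581
μ = λ + 1/W = 29.16 + 3.0581 = 32.2181 per hr

Final: 32.2181 /hr


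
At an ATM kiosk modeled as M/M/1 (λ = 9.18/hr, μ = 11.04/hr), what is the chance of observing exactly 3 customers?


ρ = 9.18/11.04 = 0.8315
P_n = (1−ρ)·ρ^n = (1 − 0.8315)·0.8315^3 = 0.1685·0.574938 = 0.096865

Final: 0.096865


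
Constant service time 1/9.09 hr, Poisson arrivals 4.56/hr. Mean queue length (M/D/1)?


ρ = 4.56/9.09 = 0.5017
M/D/1: Lq = ρ²/(2(1−ρ)) = 0.2517/(2·0.4983) = 0.25249

Final: 0.25249


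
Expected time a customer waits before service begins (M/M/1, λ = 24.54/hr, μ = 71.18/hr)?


ρ = 24.54/71.18 = 0.3448
Wq = ρ/(μ−λ) = 0.3448/(71.18 − 24.54) = 0.3448/46.64 = 0.007392 hr

Final: 0.007392 hr


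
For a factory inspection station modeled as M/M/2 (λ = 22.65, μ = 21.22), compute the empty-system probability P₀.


a = λ/μ = 22.65/21.22 = 1.0674; ρ = a/c = 0.5337
Σ_{k=0}^{1} a^k/k! (terms k=0..1) = 1.00000 + 1.06739 = 2.06739
Tail: a^2/(2!(1−ρ)) = 1.13932/(2·0.4663) = 1.22165
P₀ = 1/(2.06739 + 1.22165) = 1/3.28903 = 0.304041

Final: 0.304041


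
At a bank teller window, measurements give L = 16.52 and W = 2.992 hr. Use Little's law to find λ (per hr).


λ = L/W = 16.52/2.992 = 5.5214 /hr

Final: 5.5214 /hr


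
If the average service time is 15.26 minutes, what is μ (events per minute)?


μ = 1/(service time) in consistent units.
1 minute = 1 min, so μ = 1/15.26 = 0.06553 per minute

Final: 0.06553 /min


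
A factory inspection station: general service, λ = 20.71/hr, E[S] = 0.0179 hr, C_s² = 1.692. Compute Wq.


ρ = λ·E[S] = 20.71·0.0179 = 0.3707
E[S²] = E[S]²(1+C_s²) = 0.0179²·(1+1.692) = 0.0008625
Wq = λ·E[S²]/(2(1−ρ)) = 20.71·0.0008625/(2·0.6293) = 0.01419 hr

Final: 0.01419 hr


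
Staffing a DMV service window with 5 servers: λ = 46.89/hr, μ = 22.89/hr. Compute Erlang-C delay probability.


a = λ/μ = 2.0485; ρ = a/5 = 0.4097
P₀ = 0.127840 (from M/M/c formula)
C(c,a) = [a^c/(c!(1−ρ))]·P₀ = [36.07216/(120·0.5903)]·0.127840
= 0.50923·0.127840 = 0.065100

Final: 0.065100


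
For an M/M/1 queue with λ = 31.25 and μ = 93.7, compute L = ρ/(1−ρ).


ρ = λ/μ = 31.25/93.7 = 0.3335
L = ρ/(1−ρ) = 0.3335/(1 − 0.3335) = 0.3335/0.6665 = 0.5004

Final: 0.5004


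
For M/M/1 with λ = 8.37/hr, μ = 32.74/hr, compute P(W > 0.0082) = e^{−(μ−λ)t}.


W ~ Exponential(μ−λ) for M/M/1.
μ − λ = 32.74 − 8.37 = 24.3700
P(W > t) = e^{−(μ−λ)t} = e^{−0.1998} = 0.818867

Final: 0.818867


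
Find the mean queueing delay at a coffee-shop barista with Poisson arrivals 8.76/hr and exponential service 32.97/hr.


ρ = 8.76/32.97 = 0.2657
Wq = ρ/(μ−λ) = 0.2657/(32.97 − 8.76) = 0.2657/24.21 = 0.01097 hr

Final: 0.01097 hr


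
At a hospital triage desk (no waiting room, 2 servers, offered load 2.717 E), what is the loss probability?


B(c,a) = (a^c/c!) / Σ_{k=0}^{c} a^k/k!
a^2/2! = 3.691045
Σ terms (k=0..2): 1.00000 + 2.71700 + 3.69104 = 7.408045
B = 3.691045/7.408045 = 0.498248

Final: 0.498248


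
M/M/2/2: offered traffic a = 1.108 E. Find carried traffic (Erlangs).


B(2,1.108) = 0.225522 (Erlang-B)
Carried load = a(1 − B) = 1.108·(1 − 0.225522) = 1.108·0.774478 = 0.8581 E

Final: 0.8581 Erlangs


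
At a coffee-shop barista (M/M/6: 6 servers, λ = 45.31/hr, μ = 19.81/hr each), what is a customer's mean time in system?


a = 2.2872; ρ = 0.3812; P₀ = 0.101210
Lq = P₀·a^c·ρ/(c!(1−ρ)²) = 0.02004
Wq = Lq/λ = 0.02004/45.31 = 0.0004422 hr
W = Wq + 1/μ = 0.0004422 + 0.05048 = 0.05092 hr

Final: 0.05092 hr


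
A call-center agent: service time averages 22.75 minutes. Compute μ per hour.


μ = 1/(service time) in consistent units.
1 hour = 60 min, so μ = 60/22.75 = 2.6374 per hour

Final: 2.6374 /hr


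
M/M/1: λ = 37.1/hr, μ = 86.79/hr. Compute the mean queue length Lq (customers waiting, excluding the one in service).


ρ = 37.1/86.79 = 0.4275
Lq = ρ²/(1−ρ) = 0.1827/0.5725 = 0.3192

Final: 0.3192


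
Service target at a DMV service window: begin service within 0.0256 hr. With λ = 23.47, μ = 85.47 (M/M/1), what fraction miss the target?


ρ = 23.47/85.47 = 0.2746
P(Wq > t) = ρ·e^{−(μ−λ)t} = 0.2746·e^{−1.5872}
= 0.2746·0.204497 = 0.056155

Final: 0.056155


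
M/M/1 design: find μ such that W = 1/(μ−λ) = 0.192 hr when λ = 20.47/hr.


W = 1/(μ−λ) ⇒ μ − λ = 1/W = 1/0.192 = 5.2083
μ = λ + 1/W = 20.47 + 5.2083 = 25.6783 per hr

Final: 25.6783 /hr


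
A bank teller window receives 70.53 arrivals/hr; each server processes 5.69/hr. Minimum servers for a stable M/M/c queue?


Stability requires cμ > λ ⇔ c > λ/μ.
λ/μ = 70.53/5.69 = 12.3954
Minimum integer c = ⌊12.3954⌋ + 1 = 13
Check: 13·5.69 = 73.97 > 70.53, while 12·5.69 = 68.28 ≤ 70.53

Final: 13 servers


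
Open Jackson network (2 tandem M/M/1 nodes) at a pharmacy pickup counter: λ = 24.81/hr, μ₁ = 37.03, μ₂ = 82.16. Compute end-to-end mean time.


Each node sees arrival rate λ = 24.81/hr (tandem ⇒ throughput preserved).
W₁ = 1/(μ₁−λ) = 1/(37.03−24.81) = 0.08183 hr
W₂ = 1/(μ₂−λ) = 1/(82.16−24.81) = 0.01744 hr
W_total = W₁ + W₂ = 0.08183 + 0.01744 = 0.09927 hr

Final: 0.09927 hr


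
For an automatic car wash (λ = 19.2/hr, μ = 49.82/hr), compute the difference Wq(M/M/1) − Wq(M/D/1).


ρ = 19.2/49.82 = 0.3854
Wq(M/M/1) = ρ/(μ−λ) = 0.3854/30.62 = 0.01259 hr
Wq(M/D/1) = ρ/(2(μ−λ)) = 0.006293 hr
Savings = 0.01259 − 0.006293 = 0.006293 hr

Final: 0.006293 hr


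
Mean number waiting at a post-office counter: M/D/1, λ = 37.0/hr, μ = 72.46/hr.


ρ = 37.0/72.46 = 0.5106
M/D/1: Lq = ρ²/(2(1−ρ)) = 0.2607/(2·0.4894) = 0.26640

Final: 0.26640


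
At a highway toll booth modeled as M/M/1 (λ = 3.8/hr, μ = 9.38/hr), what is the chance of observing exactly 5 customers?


ρ = 3.8/9.38 = 0.4051
P_n = (1−ρ)·ρ^n = (1 − 0.4051)·0.4051^5 = 0.5949·0.010912 = 0.006491

Final: 0.006491


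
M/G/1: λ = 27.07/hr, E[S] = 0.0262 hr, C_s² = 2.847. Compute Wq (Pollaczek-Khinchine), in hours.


ρ = λ·E[S] = 27.07·0.0262 = 0.7092
E[S²] = E[S]²(1+C_s²) = 0.0262²·(1+2.847) = 0.002641
Wq = λ·E[S²]/(2(1−ρ)) = 27.07·0.002641/(2·0.2908) = 0.12292 hr

Final: 0.12292 hr


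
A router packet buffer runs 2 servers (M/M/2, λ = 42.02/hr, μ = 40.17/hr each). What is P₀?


a = λ/μ = 42.02/40.17 = 1.0461; ρ = a/c = 0.5230
Σ_{k=0}^{1} a^k/k! (terms k=0..1) = 1.00000 + 1.04605 = 2.04605
Tail: a^2/(2!(1−ρ)) = 1.09423/(2·0.4770) = 1.14706
P₀ = 1/(2.04605 + 1.14706) = 1/3.19311 = 0.313174

Final: 0.313174


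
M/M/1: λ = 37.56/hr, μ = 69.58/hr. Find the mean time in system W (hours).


W = 1/(μ−λ) = 1/(69.58 − 37.56) = 1/32.02 = 0.03123 hr

Final: 0.03123 hr


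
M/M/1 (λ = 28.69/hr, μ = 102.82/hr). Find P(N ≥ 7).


ρ = 28.69/102.82 = 0.2790
P(N ≥ n) = ρ^n = 0.2790^7 = 0.0001317

Final: 0.0001317


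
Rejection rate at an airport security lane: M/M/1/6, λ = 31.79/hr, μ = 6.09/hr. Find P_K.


ρ = λ/μ = 31.79/6.09 = 5.2200
P_K = (1−ρ)ρ^K/(1−ρ^(K+1)) = (-4.2200·20232.027735)/(1 − 105611.849212)
= -85379.821477/-105610.849212 = 0.808438

Final: 0.808438


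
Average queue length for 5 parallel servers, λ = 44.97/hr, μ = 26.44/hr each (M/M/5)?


a = λ/μ = 1.7008; ρ = a/5 = 0.3402
P₀ = 0.181959
Lq = P₀·a^c·ρ / (c!·(1−ρ)²) = 0.181959·14.23335·0.3402/(120·0.43538)
= 0.01686

Final: 0.01686


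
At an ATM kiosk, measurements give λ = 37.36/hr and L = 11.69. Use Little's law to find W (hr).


W = L/λ = 11.69/37.36 = 0.3129 hr

Final: 0.3129 hr


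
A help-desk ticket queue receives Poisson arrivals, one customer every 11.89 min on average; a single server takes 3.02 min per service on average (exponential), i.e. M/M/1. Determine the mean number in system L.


λ = 60/11.89 = 5.0463 /hr
μ = 60/3.02 = 19.8675 /hr
ρ = λ/μ = 5.0463/19.8675 = 0.2540
L = ρ/(1−ρ) = 0.2540/0.7460 = 0.3405

Final: 0.3405


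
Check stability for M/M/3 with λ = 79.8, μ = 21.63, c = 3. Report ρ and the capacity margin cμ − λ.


Total capacity cμ = 3·21.63 = 64.89/hr
ρ = λ/(cμ) = 79.8/64.89 = 1.2298
Stable ⇔ ρ < 1: NO
Spare capacity = cμ − λ = 64.89 − 79.8 = -14.91/hr

Final: ρ = 1.2298; unstable; margin = -14.91/hr


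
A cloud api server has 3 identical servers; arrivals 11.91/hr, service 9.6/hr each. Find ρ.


ρ = λ/(cμ) = 11.91/(3·9.6) = 11.91/28.80 = 0.4135

Final: 0.4135


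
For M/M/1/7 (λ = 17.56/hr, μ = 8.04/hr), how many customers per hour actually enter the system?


ρ = 2.1841; P_K = (1−ρ)ρ^7/(1−ρ^8) = 0.543190
λ_eff = λ(1 − P_K) = 17.56·(1 − 0.543190) = 17.56·0.456810 = 8.0216 /hr

Final: 8.0216 /hr


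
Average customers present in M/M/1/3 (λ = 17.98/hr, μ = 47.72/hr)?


ρ = 17.98/47.72 = 0.3768
L = ρ[1 − (K+1)ρ^K + Kρ^(K+1)] / [(1−ρ)(1−ρ^(K+1))]
Numerator: 0.3768·(1 − 4·0.053489 + 3·0.020154) = 0.318947
Denominator: (0.6232)·(0.979846) = 0.610659
L = 0.318947/0.610659 = 0.5223

Final: 0.5223


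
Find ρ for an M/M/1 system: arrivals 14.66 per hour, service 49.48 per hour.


ρ = λ/μ = 14.66/49.48 = 0.2963

Final: 0.2963


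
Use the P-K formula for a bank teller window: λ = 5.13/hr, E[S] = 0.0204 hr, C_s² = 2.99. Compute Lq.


ρ = λ·E[S] = 5.13·0.0204 = 0.1047
Lq = ρ²(1+C_s²)/(2(1−ρ)) = 0.01095·(1+2.99)/(2·0.8953)
= 0.01095·3.9900/1.7907 = 0.02440

Final: 0.02440


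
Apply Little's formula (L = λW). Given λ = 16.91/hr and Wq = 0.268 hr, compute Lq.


Lq = λWq = 16.91·0.268 = 4.5319

Final: 4.5319


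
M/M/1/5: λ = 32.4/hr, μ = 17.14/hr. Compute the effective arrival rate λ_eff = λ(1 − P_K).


ρ = 1.8903; P_K = (1−ρ)ρ^5/(1−ρ^6) = 0.481542
λ_eff = λ(1 − P_K) = 32.4·(1 − 0.481542) = 32.4·0.518458 = 16.7980 /hr

Final: 16.7980 /hr


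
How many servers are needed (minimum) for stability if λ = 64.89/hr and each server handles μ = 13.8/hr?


Stability requires cμ > λ ⇔ c > λ/μ.
λ/μ = 64.89/13.8 = 4.7022
Minimum integer c = ⌊4.7022⌋ + 1 = 5
Check: 5·13.8 = 69.00 > 64.89, while 4·13.8 = 55.20 ≤ 64.89

Final: 5 servers


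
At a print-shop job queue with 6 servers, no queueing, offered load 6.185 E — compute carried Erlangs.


B(6,6.185) = 0.277785 (Erlang-B)
Carried load = a(1 − B) = 6.185·(1 − 0.277785) = 6.185·0.722215 = 4.4669 E

Final: 4.4669 Erlangs
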